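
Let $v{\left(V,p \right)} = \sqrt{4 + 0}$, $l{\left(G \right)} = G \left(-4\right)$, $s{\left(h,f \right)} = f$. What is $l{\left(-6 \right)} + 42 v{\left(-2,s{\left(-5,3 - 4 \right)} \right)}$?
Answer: $108$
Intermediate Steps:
$l{\left(G \right)} = - 4 G$
$v{\left(V,p \right)} = 2$ ($v{\left(V,p \right)} = \sqrt{4} = 2$)
$l{\left(-6 \right)} + 42 v{\left(-2,s{\left(-5,3 - 4 \right)} \right)} = \left(-4\right) \left(-6\right) + 42 \cdot 2 = 24 + 84 = 108$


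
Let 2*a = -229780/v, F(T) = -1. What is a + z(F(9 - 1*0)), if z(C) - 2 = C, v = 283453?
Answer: 168563/283453 ≈ 0.59468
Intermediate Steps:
z(C) = 2 + C
a = -114890/283453 (a = (-229780/283453)/2 = (-229780*1/283453)/2 = (½)*(-229780/283453) = -114890/283453 ≈ -0.40532)
a + z(F(9 - 1*0)) = -114890/283453 + (2 - 1) = -114890/283453 + 1 = 168563/283453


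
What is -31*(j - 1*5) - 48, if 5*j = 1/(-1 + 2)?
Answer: 504/5 ≈ 100.80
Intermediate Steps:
j = ⅕ (j = 1/(5*(-1 + 2)) = (⅕)/1 = (⅕)*1 = ⅕ ≈ 0.20000)
-31*(j - 1*5) - 48 = -31*(⅕ - 1*5) - 48 = -31*(⅕ - 5) - 48 = -31*(-24/5) - 48 = 744/5 - 48 = 504/5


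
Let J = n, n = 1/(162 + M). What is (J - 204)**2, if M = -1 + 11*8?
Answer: 2580132025/62001 ≈ 41614.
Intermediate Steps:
M = 87 (M = -1 + 88 = 87)
n = 1/249 (n = 1/(162 + 87) = 1/249 ≈ 0.0040161)
J = 1/249 ≈ 0.0040161
(J - 204)**2 = (1/249 - 204)**2 = (-50795/249)**2 = 2580132025/62001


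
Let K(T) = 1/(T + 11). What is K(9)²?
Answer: 1/400 ≈ 0.0025000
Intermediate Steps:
K(T) = 1/(11 + T)
K(9)² = (1/(11 + 9))² = (1/20)² = 1/400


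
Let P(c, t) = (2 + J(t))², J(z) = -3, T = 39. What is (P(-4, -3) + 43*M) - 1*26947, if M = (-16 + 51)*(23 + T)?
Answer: 66364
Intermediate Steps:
P(c, t) = 1 (P(c, t) = (2 - 3)² = (-1)² = 1)
M = 2170 (M = (-16 + 51)*(23 + 39) = 35*62 = 2170)
(P(-4, -3) + 43*M) - 1*26947 = (1 + 43*2170) - 1*26947 = (1 + 93310) - 26947 = 93311 - 26947 = 66364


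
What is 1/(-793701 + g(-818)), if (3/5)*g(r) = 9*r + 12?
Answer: -1/805951 ≈ -1.2408e-6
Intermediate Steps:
g(r) = 20 + 15*r (g(r) = 5*(9*r + 12)/3 = 5*(12 + 9*r)/3 = 20 + 15*r)
1/(-793701 + g(-818)) = 1/(-793701 + (20 + 15*(-818))) = 1/(-793701 + (20 - 12270)) = 1/(-793701 - 12250) = 1/(-805951) = -1/805951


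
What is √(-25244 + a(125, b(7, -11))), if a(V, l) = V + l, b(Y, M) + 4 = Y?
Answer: 2*I*√6279 ≈ 158.48*I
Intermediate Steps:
b(Y, M) = -4 + Y
√(-25244 + a(125, b(7, -11))) = √(-25244 + (125 + (-4 + 7))) = √(-25244 + (125 + 3)) = √(-25244 + 128) = √(-25116) = 2*I*√6279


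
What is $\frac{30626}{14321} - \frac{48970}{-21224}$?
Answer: $\frac{675652797}{151974452} \approx 4.4458$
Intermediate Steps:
$\frac{30626}{14321} - \frac{48970}{-21224} = 30626 \cdot \frac{1}{14321} - - \frac{24485}{10612} = \frac{30626}{14321} + \frac{24485}{10612} = \frac{675652797}{151974452}$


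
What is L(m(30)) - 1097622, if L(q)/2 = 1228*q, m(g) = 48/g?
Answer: -5468462/5 ≈ -1.0937e+6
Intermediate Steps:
L(q) = 2456*q (L(q) = 2*(1228*q) = 2456*q)
L(m(30)) - 1097622 = 2456*(48/30) - 1097622 = 2456*(48*(1/30)) - 1097622 = 2456*(8/5) - 1097622 = 19648/5 - 1097622 = -5468462/5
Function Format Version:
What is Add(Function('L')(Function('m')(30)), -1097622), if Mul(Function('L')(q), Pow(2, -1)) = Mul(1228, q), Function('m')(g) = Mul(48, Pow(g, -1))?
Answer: Rational(-5468462, 5) ≈ -1.0937e+6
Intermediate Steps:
Function('L')(q) = Mul(2456, q) (Function('L')(q) = Mul(2, Mul(1228, q)) = Mul(2456, q))
Add(Function('L')(Function('m')(30)), -1097622) = Add(Mul(2456, Mul(48, Pow(30, -1))), -1097622) = Add(Mul(2456, Mul(48, Rational(1, 30))), -1097622) = Add(Mul(2456, Rational(8, 5)), -1097622) = Add(Rational(19648, 5), -1097622) = Rational(-5468462, 5)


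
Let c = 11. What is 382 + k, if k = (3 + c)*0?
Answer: 382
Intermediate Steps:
k = 0 (k = (3 + 11)*0 = 14*0 = 0)
382 + k = 382 + 0 = 382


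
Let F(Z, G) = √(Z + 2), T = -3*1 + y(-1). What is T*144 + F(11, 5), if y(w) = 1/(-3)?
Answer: -480 + √13 ≈ -476.39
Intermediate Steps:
y(w) = -⅓
T = -10/3 (T = -3*1 - ⅓ = -3 - ⅓ = -10/3 ≈ -3.3333)
F(Z, G) = √(2 + Z)
T*144 + F(11, 5) = -10/3*144 + √(2 + 11) = -480 + √13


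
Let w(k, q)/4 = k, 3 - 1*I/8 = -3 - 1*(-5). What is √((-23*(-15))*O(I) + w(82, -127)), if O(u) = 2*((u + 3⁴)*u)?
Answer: 2*√122902 ≈ 701.15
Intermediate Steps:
I = 8 (I = 24 - 8*(-3 - 1*(-5)) = 24 - 8*(-3 + 5) = 24 - 8*2 = 24 - 16 = 8)
w(k, q) = 4*k
O(u) = 2*u*(81 + u) (O(u) = 2*((u + 81)*u) = 2*((81 + u)*u) = 2*(u*(81 + u)) = 2*u*(81 + u))
√((-23*(-15))*O(I) + w(82, -127)) = √((-23*(-15))*(2*8*(81 + 8)) + 4*82) = √(345*(2*8*89) + 328) = √(345*1424 + 328) = √(491280 + 328) = √491608 = 2*√122902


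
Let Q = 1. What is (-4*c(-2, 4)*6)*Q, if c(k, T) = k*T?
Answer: 192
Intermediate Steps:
c(k, T) = T*k
(-4*c(-2, 4)*6)*Q = -4*4*(-2)*6*1 = -(-32)*6*1 = -4*(-48)*1 = 192*1 = 192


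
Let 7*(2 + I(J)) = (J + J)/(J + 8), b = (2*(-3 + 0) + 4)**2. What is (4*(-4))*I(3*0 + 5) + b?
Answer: 3116/91 ≈ 34.242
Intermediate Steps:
b = 4 (b = (2*(-3) + 4)**2 = (-6 + 4)**2 = (-2)**2 = 4)
I(J) = -2 + 2*J/(7*(8 + J)) (I(J) = -2 + ((J + J)/(J + 8))/7 = -2 + ((2*J)/(8 + J))/7 = -2 + (2*J/(8 + J))/7 = -2 + 2*J/(7*(8 + J)))
(4*(-4))*I(3*0 + 5) + b = (4*(-4))*(4*(-28 - 3*(3*0 + 5))/(7*(8 + (3*0 + 5)))) + 4 = -64*(-28 - 3*(0 + 5))/(7*(8 + (0 + 5))) + 4 = -64*(-28 - 3*5)/(7*(8 + 5)) + 4 = -64*(-28 - 15)/(7*13) + 4 = -64*(-43)/(7*13) + 4 = -16*(-172/91) + 4 = 2752/91 + 4 = 3116/91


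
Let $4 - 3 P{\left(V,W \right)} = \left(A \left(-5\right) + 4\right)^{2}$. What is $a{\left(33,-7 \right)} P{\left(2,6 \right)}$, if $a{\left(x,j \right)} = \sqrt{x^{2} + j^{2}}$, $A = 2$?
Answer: $- \frac{32 \sqrt{1138}}{3} \approx -359.83$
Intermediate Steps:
$P{\left(V,W \right)} = - \frac{32}{3}$ ($P{\left(V,W \right)} = \frac{4}{3} - \frac{\left(2 \left(-5\right) + 4\right)^{2}}{3} = \frac{4}{3} - \frac{\left(-10 + 4\right)^{2}}{3} = \frac{4}{3} - \frac{\left(-6\right)^{2}}{3} = \frac{4}{3} - 12 = - \frac{32}{3}$)
$a{\left(x,j \right)} = \sqrt{j^{2} + x^{2}}$
$a{\left(33,-7 \right)} P{\left(2,6 \right)} = \sqrt{\left(-7\right)^{2} + 33^{2}} \left(- \frac{32}{3}\right) = \sqrt{49 + 1089} \left(- \frac{32}{3}\right) = \sqrt{1138} \left(- \frac{32}{3}\right) = - \frac{32 \sqrt{1138}}{3}$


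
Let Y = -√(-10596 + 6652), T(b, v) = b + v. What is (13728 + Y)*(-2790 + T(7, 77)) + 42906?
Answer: -37105062 + 5412*I*√986 ≈ -3.7105e+7 + 1.6994e+5*I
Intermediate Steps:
Y = -2*I*√986 (Y = -√(-3944) = -2*I*√986 ≈ -62.801*I)
(13728 + Y)*(-2790 + T(7, 77)) + 42906 = (13728 - 2*I*√986)*(-2790 + (7 + 77)) + 42906 = (13728 - 2*I*√986)*(-2790 + 84) + 42906 = (13728 - 2*I*√986)*(-2706) + 42906 = (-37147968 + 5412*I*√986) + 42906 = -37105062 + 5412*I*√986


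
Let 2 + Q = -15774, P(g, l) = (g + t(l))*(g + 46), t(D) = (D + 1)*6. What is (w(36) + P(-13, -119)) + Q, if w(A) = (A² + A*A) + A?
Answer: -36941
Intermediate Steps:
w(A) = A + 2*A² (w(A) = (A² + A²) + A = 2*A² + A = A + 2*A²)
t(D) = 6 + 6*D (t(D) = (1 + D)*6 = 6 + 6*D)
P(g, l) = (46 + g)*(6 + g + 6*l) (P(g, l) = (g + (6 + 6*l))*(g + 46) = (6 + g + 6*l)*(46 + g) = (46 + g)*(6 + g + 6*l))
Q = -15776 (Q = -2 - 15774 = -15776)
(w(36) + P(-13, -119)) + Q = (36*(1 + 2*36) + (276 + (-13)² + 52*(-13) + 276*(-119) + 6*(-13)*(-119))) - 15776 = (36*(1 + 72) + (276 + 169 - 676 - 32844 + 9282)) - 15776 = (36*73 - 23793) - 15776 = (2628 - 23793) - 15776 = -21165 - 15776 = -36941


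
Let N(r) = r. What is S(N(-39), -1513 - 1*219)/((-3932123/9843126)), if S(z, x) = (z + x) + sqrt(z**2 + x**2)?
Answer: 17432176146/3932123 - 9843126*sqrt(3001345)/3932123 ≈ 96.528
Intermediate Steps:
S(z, x) = x + z + sqrt(x**2 + z**2) (S(z, x) = (x + z) + sqrt(x**2 + z**2) = x + z + sqrt(x**2 + z**2))
S(N(-39), -1513 - 1*219)/((-3932123/9843126)) = ((-1513 - 1*219) - 39 + sqrt((-1513 - 1*219)**2 + (-39)**2))/((-3932123/9843126)) = ((-1513 - 219) - 39 + sqrt((-1513 - 219)**2 + 1521))/((-3932123*1/9843126)) = (-1732 - 39 + sqrt((-1732)**2 + 1521))/(-3932123/9843126) = (-1732 - 39 + sqrt(2999824 + 1521))*(-9843126/3932123) = (-1732 - 39 + sqrt(3001345))*(-9843126/3932123) = (-1771 + sqrt(3001345))*(-9843126/3932123) = 17432176146/3932123 - 9843126*sqrt(3001345)/3932123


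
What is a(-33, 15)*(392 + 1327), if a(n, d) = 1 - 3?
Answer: -3438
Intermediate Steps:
a(n, d) = -2
a(-33, 15)*(392 + 1327) = -2*(392 + 1327) = -2*1719 = -3438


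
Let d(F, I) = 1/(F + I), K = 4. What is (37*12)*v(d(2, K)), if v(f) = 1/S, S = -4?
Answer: -111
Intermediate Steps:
v(f) = -1/4 (v(f) = 1/(-4) = -1/4)
(37*12)*v(d(2, K)) = (37*12)*(-1/4) = 444*(-1/4) = -111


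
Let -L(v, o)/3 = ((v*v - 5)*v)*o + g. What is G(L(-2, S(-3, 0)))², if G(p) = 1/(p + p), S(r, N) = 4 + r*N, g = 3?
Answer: 1/4356 ≈ 0.00022957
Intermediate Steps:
S(r, N) = 4 + N*r
L(v, o) = -9 - 3*o*v*(-5 + v²) (L(v, o) = -3*(((v*v - 5)*v)*o + 3) = -3*(((v² - 5)*v)*o + 3) = -3*(((-5 + v²)*v)*o + 3) = -3*((v*(-5 + v²))*o + 3) = -3*(o*v*(-5 + v²) + 3) = -3*(3 + o*v*(-5 + v²)) = -9 - 3*o*v*(-5 + v²))
G(p) = 1/(2*p)
G(L(-2, S(-3, 0)))² = (1/(2*(-9 - 3*(4 + 0*(-3))*(-2)³ + 15*(4 + 0*(-3))*(-2))))² = (1/(2*(-9 - 3*(4 + 0)*(-8) + 15*(4 + 0)*(-2))))² = (1/(2*(-9 - 3*4*(-8) + 15*4*(-2))))² = (1/(2*(-9 + 96 - 120)))² = ((½)/(-33))² = ((½)*(-1/33))² = (-1/66)² = 1/4356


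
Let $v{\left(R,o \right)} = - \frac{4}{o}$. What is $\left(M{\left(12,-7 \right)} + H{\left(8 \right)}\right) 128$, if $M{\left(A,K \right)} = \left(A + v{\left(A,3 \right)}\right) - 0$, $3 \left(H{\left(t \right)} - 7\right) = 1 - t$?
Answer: $\frac{5888}{3} \approx 1962.7$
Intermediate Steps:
$H{\left(t \right)} = \frac{22}{3} - \frac{t}{3}$ ($H{\left(t \right)} = 7 + \frac{1 - t}{3} = 7 - \left(- \frac{1}{3} + \frac{t}{3}\right) = \frac{22}{3} - \frac{t}{3}$)
$M{\left(A,K \right)} = - \frac{4}{3} + A$ ($M{\left(A,K \right)} = \left(A - \frac{4}{3}\right) - 0 = \left(A - \frac{4}{3}\right) + 0 = \left(- \frac{4}{3} + A\right) + 0 = - \frac{4}{3} + A$)
$\left(M{\left(12,-7 \right)} + H{\left(8 \right)}\right) 128 = \left(\left(- \frac{4}{3} + 12\right) + \left(\frac{22}{3} - \frac{8}{3}\right)\right) 128 = \left(\frac{32}{3} + \left(\frac{22}{3} - \frac{8}{3}\right)\right) 128 = \left(\frac{32}{3} + \frac{14}{3}\right) 128 = \frac{46}{3} \cdot 128 = \frac{5888}{3}$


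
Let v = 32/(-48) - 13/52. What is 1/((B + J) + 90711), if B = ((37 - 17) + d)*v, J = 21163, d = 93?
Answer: 12/1341245 ≈ 8.9469e-6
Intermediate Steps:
v = -11/12 (v = 32*(-1/48) - 13*1/52 = -⅔ - ¼ = -11/12 ≈ -0.91667)
B = -1243/12 (B = ((37 - 17) + 93)*(-11/12) = (20 + 93)*(-11/12) = 113*(-11/12) = -1243/12 ≈ -103.58)
1/((B + J) + 90711) = 1/((-1243/12 + 21163) + 90711) = 1/(252713/12 + 90711) = 1/(1341245/12) = 12/1341245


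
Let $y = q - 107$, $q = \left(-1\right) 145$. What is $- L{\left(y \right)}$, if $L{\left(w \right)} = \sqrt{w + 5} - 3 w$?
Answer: $-756 - i \sqrt{247} \approx -756.0 - 15.716 i$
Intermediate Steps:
$q = -145$
$y = -252$ ($y = -145 - 107 = -252$)
$L{\left(w \right)} = \sqrt{5 + w} - 3 w$
$- L{\left(y \right)} = - (\sqrt{5 - 252} - -756) = - (\sqrt{-247} + 756) = - (i \sqrt{247} + 756) = - (756 + i \sqrt{247}) = -756 - i \sqrt{247}$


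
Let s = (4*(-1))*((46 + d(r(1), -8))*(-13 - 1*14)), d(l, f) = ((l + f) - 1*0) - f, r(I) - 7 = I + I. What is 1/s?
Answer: 1/5940 ≈ 0.00016835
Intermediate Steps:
r(I) = 7 + 2*I (r(I) = 7 + (I + I) = 7 + 2*I)
d(l, f) = l (d(l, f) = ((f + l) + 0) - f = (f + l) - f = l)
s = 5940 (s = (4*(-1))*((46 + (7 + 2*1))*(-13 - 1*14)) = -4*(46 + (7 + 2))*(-13 - 14) = -4*(46 + 9)*(-27) = -220*(-27) = -4*(-1485) = 5940)
1/s = 1/5940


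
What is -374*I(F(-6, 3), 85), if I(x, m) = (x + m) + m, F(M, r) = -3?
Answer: -62458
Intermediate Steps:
I(x, m) = x + 2*m (I(x, m) = (m + x) + m = x + 2*m)
-374*I(F(-6, 3), 85) = -374*(-3 + 2*85) = -374*(-3 + 170) = -374*167 = -62458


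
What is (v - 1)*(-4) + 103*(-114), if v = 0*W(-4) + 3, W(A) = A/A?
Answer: -11750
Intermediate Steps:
W(A) = 1
v = 3 (v = 0*1 + 3 = 0 + 3 = 3)
(v - 1)*(-4) + 103*(-114) = (3 - 1)*(-4) + 103*(-114) = 2*(-4) - 11742 = -8 - 11742 = -11750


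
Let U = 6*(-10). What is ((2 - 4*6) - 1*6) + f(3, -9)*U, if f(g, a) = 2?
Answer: -148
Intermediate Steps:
U = -60
((2 - 4*6) - 1*6) + f(3, -9)*U = ((2 - 4*6) - 1*6) + 2*(-60) = ((2 - 24) - 6) - 120 = (-22 - 6) - 120 = -28 - 120 = -148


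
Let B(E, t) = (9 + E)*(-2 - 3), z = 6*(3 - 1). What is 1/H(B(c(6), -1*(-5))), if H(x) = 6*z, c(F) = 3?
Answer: 1/72 ≈ 0.013889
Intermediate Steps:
z = 12 (z = 6*2 = 12)
B(E, t) = -45 - 5*E (B(E, t) = (9 + E)*(-5) = -45 - 5*E)
H(x) = 72 (H(x) = 6*12 = 72)
1/H(B(c(6), -1*(-5))) = 1/72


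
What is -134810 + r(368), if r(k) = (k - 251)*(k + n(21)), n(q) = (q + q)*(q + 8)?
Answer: 50752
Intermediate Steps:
n(q) = 2*q*(8 + q) (n(q) = (2*q)*(8 + q) = 2*q*(8 + q))
r(k) = (-251 + k)*(1218 + k) (r(k) = (k - 251)*(k + 2*21*(8 + 21)) = (-251 + k)*(k + 2*21*29) = (-251 + k)*(k + 1218) = (-251 + k)*(1218 + k))
-134810 + r(368) = -134810 + (-305718 + 368² + 967*368) = -134810 + (-305718 + 135424 + 355856) = -134810 + 185562 = 50752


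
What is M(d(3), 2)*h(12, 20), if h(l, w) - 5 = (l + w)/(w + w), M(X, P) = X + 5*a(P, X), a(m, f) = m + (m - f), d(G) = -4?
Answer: 1044/5 ≈ 208.80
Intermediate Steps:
a(m, f) = -f + 2*m
M(X, P) = -4*X + 10*P (M(X, P) = X + 5*(-X + 2*P) = X + (-5*X + 10*P) = -4*X + 10*P)
h(l, w) = 5 + (l + w)/(2*w) (h(l, w) = 5 + (l + w)/(w + w) = 5 + (l + w)/((2*w)) = 5 + (l + w)*(1/(2*w)) = 5 + (l + w)/(2*w))
M(d(3), 2)*h(12, 20) = (-4*(-4) + 10*2)*((½)*(12 + 11*20)/20) = (16 + 20)*((½)*(1/20)*(12 + 220)) = 36*((½)*(1/20)*232) = 36*(29/5) = 1044/5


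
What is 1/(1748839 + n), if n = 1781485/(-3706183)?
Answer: 3706183/6481515590052 ≈ 5.7181e-7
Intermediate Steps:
n = -1781485/3706183 (n = 1781485*(-1/3706183) = -1781485/3706183 ≈ -0.48068)
1/(1748839 + n) = 1/(1748839 - 1781485/3706183) = 1/(6481515590052/3706183) = 3706183/6481515590052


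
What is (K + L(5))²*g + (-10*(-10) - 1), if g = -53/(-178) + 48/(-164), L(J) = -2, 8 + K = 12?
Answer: 361325/3649 ≈ 99.020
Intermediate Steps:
K = 4 (K = -8 + 12 = 4)
g = 37/7298 (g = -53*(-1/178) + 48*(-1/164) = 53/178 - 12/41 = 37/7298 ≈ 0.0050699)
(K + L(5))²*g + (-10*(-10) - 1) = (4 - 2)²*(37/7298) + (-10*(-10) - 1) = 2²*(37/7298) + (100 - 1) = 4*(37/7298) + 99 = 74/3649 + 99 = 361325/3649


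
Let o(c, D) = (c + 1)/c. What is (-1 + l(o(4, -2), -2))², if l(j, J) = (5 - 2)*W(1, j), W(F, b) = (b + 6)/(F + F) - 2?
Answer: 961/64 ≈ 15.016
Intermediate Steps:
o(c, D) = (1 + c)/c
W(F, b) = -2 + (6 + b)/(2*F) (W(F, b) = (6 + b)/((2*F)) - 2 = (6 + b)*(1/(2*F)) - 2 = (6 + b)/(2*F) - 2 = -2 + (6 + b)/(2*F))
l(j, J) = 3 + 3*j/2 (l(j, J) = (5 - 2)*((½)*(6 + j - 4*1)/1) = 3*((½)*1*(6 + j - 4)) = 3*((½)*1*(2 + j)) = 3*(1 + j/2) = 3 + 3*j/2)
(-1 + l(o(4, -2), -2))² = (-1 + (3 + 3*((1 + 4)/4)/2))² = (-1 + (3 + 3*((¼)*5)/2))² = (-1 + (3 + (3/2)*(5/4)))² = (-1 + (3 + 15/8))² = (-1 + 39/8)² = (31/8)² = 961/64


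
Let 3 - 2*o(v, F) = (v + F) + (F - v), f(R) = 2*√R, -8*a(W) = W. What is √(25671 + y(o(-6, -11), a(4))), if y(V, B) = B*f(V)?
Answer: √(102684 - 10*√2)/2 ≈ 160.21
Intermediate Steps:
a(W) = -W/8
o(v, F) = 3/2 - F (o(v, F) = 3/2 - ((v + F) + (F - v))/2 = 3/2 - ((F + v) + (F - v))/2 = 3/2 - F)
y(V, B) = 2*B*√V (y(V, B) = B*(2*√V) = 2*B*√V)
√(25671 + y(o(-6, -11), a(4))) = √(25671 + 2*(-⅛*4)*√(3/2 - 1*(-11))) = √(25671 + 2*(-½)*√(3/2 + 11)) = √(25671 + 2*(-½)*√(25/2)) = √(25671 + 2*(-½)*(5*√2/2)) = √(25671 - 5*√2/2)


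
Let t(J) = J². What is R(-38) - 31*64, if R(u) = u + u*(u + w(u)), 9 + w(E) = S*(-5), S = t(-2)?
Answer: 524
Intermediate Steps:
S = 4 (S = (-2)² = 4)
w(E) = -29 (w(E) = -9 + 4*(-5) = -9 - 20 = -29)
R(u) = u + u*(-29 + u) (R(u) = u + u*(u - 29) = u + u*(-29 + u))
R(-38) - 31*64 = -38*(-28 - 38) - 31*64 = -38*(-66) - 1*1984 = 2508 - 1984 = 524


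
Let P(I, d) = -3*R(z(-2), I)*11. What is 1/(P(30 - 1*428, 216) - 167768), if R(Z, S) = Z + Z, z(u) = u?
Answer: -1/167636 ≈ -5.9653e-6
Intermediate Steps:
R(Z, S) = 2*Z
P(I, d) = 132 (P(I, d) = -6*(-2)*11 = -3*(-4)*11 = 12*11 = 132)
1/(P(30 - 1*428, 216) - 167768) = 1/(132 - 167768) = 1/(-167636) = -1/167636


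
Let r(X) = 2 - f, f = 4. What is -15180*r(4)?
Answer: 30360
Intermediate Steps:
r(X) = -2 (r(X) = 2 - 1*4 = 2 - 4 = -2)
-15180*r(4) = -15180*(-2) = 30360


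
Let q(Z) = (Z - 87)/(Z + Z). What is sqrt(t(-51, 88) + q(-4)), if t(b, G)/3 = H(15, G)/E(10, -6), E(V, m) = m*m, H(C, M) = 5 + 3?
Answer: 17*sqrt(6)/12 ≈ 3.4701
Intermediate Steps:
H(C, M) = 8
q(Z) = (-87 + Z)/(2*Z) (q(Z) = (-87 + Z)/((2*Z)) = (-87 + Z)*(1/(2*Z)) = (-87 + Z)/(2*Z))
E(V, m) = m**2
t(b, G) = 2/3 (t(b, G) = 3*(8/((-6)**2)) = 3*(8/36) = 3*(8*(1/36)) = 3*(2/9) = 2/3)
sqrt(t(-51, 88) + q(-4)) = sqrt(2/3 + (1/2)*(-87 - 4)/(-4)) = sqrt(2/3 + (1/2)*(-1/4)*(-91)) = sqrt(2/3 + 91/8) = sqrt(289/24) = 17*sqrt(6)/12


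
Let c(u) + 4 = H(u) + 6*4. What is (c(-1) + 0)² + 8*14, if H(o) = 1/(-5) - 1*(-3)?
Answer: 15796/25 ≈ 631.84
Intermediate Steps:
H(o) = 14/5 (H(o) = -⅕ + 3 = 14/5)
c(u) = 114/5 (c(u) = -4 + (14/5 + 6*4) = -4 + (14/5 + 24) = -4 + 134/5 = 114/5)
(c(-1) + 0)² + 8*14 = (114/5 + 0)² + 8*14 = (114/5)² + 112 = 12996/25 + 112 = 15796/25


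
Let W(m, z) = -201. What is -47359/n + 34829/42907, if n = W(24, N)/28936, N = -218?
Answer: 58798902690397/8624307 ≈ 6.8178e+6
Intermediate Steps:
n = -201/28936 ≈ -0.0069464
-47359/n + 34829/42907 = -47359/(-201/28936) + 34829/42907 = -47359*(-28936/201) + 34829*(1/42907) = 1370380024/201 + 34829/42907 = 58798902690397/8624307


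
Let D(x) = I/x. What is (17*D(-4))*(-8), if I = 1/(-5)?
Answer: -34/5 ≈ -6.8000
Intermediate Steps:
I = -⅕ ≈ -0.20000
D(x) = -1/(5*x)
(17*D(-4))*(-8) = (17*(-⅕/(-4)))*(-8) = (17*(-⅕*(-¼)))*(-8) = (17*(1/20))*(-8) = (17/20)*(-8) = -34/5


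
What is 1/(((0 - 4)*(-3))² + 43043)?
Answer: 1/43187 ≈ 2.3155e-5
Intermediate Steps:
1/(((0 - 4)*(-3))² + 43043) = 1/((-4*(-3))² + 43043) = 1/(12² + 43043) = 1/(144 + 43043) = 1/43187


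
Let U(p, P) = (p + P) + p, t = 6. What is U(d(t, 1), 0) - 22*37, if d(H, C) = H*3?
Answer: -778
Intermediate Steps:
d(H, C) = 3*H
U(p, P) = P + 2*p (U(p, P) = (P + p) + p = P + 2*p)
U(d(t, 1), 0) - 22*37 = (0 + 2*(3*6)) - 22*37 = (0 + 2*18) - 814 = (0 + 36) - 814 = 36 - 814 = -778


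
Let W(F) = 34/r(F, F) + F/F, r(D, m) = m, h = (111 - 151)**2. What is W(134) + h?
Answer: 107284/67 ≈ 1601.3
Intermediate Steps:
h = 1600 (h = (-40)**2 = 1600)
W(F) = 1 + 34/F (W(F) = 34/F + F/F = 34/F + 1 = 1 + 34/F)
W(134) + h = (34 + 134)/134 + 1600 = (1/134)*168 + 1600 = 84/67 + 1600 = 107284/67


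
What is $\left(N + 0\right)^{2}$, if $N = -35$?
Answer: $1225$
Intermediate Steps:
$\left(N + 0\right)^{2} = \left(-35 + 0\right)^{2} = \left(-35\right)^{2} = 1225$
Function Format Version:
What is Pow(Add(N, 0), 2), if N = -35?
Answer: 1225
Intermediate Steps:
Pow(Add(N, 0), 2) = Pow(Add(-35, 0), 2) = Pow(-35, 2) = 1225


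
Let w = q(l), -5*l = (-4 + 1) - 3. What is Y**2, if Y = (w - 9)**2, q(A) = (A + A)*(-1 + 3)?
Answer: 194481/625 ≈ 311.17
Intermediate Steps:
l = 6/5 (l = -((-4 + 1) - 3)/5 = -(-3 - 3)/5 = -1/5*(-6) = 6/5 ≈ 1.2000)
q(A) = 4*A (q(A) = (2*A)*2 = 4*A)
w = 24/5 (w = 4*(6/5) = 24/5 ≈ 4.8000)
Y = 441/25 (Y = (24/5 - 9)**2 = (-21/5)**2 = 441/25 ≈ 17.640)
Y**2 = (441/25)**2 = 194481/625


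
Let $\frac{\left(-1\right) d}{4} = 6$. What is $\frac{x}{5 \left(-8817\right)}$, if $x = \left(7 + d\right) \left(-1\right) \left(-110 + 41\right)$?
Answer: $\frac{391}{14695} \approx 0.026608$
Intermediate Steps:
$d = -24$ ($d = \left(-4\right) 6 = -24$)
$x = -1173$ ($x = \left(7 - 24\right) \left(-1\right) \left(-110 + 41\right) = \left(-17\right) \left(-1\right) \left(-69\right) = 17 \left(-69\right) = -1173$)
$\frac{x}{5 \left(-8817\right)} = - \frac{1173}{5 \left(-8817\right)} = - \frac{1173}{-44085} = \left(-1173\right) \left(- \frac{1}{44085}\right) = \frac{391}{14695}$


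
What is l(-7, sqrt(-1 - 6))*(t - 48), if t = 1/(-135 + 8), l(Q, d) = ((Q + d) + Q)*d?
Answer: 42679/127 + 85358*I*sqrt(7)/127 ≈ 336.06 + 1778.2*I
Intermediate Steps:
l(Q, d) = d*(d + 2*Q) (l(Q, d) = (d + 2*Q)*d = d*(d + 2*Q))
t = -1/127 (t = 1/(-127) = -1/127 ≈ -0.0078740)
l(-7, sqrt(-1 - 6))*(t - 48) = (sqrt(-1 - 6)*(sqrt(-1 - 6) + 2*(-7)))*(-1/127 - 48) = (sqrt(-7)*(sqrt(-7) - 14))*(-6097/127) = ((I*sqrt(7))*(I*sqrt(7) - 14))*(-6097/127) = ((I*sqrt(7))*(-14 + I*sqrt(7)))*(-6097/127) = (I*sqrt(7)*(-14 + I*sqrt(7)))*(-6097/127) = -6097*I*sqrt(7)*(-14 + I*sqrt(7))/127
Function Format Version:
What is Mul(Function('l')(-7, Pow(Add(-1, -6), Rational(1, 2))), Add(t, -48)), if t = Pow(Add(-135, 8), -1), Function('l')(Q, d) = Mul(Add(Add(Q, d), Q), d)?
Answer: Add(Rational(42679, 127), Mul(Rational(85358, 127), I, Pow(7, Rational(1, 2)))) ≈ Add(336.06, Mul(1778.2, I))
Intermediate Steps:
Function('l')(Q, d) = Mul(d, Add(d, Mul(2, Q))) (Function('l')(Q, d) = Mul(Add(d, Mul(2, Q)), d) = Mul(d, Add(d, Mul(2, Q))))
t = Rational(-1, 127) (t = Pow(-127, -1) = Rational(-1, 127) ≈ -0.0078740)
Mul(Function('l')(-7, Pow(Add(-1, -6), Rational(1, 2))), Add(t, -48)) = Mul(Mul(Pow(Add(-1, -6), Rational(1, 2)), Add(Pow(Add(-1, -6), Rational(1, 2)), Mul(2, -7))), Add(Rational(-1, 127), -48)) = Mul(Mul(Pow(-7, Rational(1, 2)), Add(Pow(-7, Rational(1, 2)), -14)), Rational(-6097, 127)) = Mul(Mul(Mul(I, Pow(7, Rational(1, 2))), Add(Mul(I, Pow(7, Rational(1, 2))), -14)), Rational(-6097, 127)) = Mul(Mul(Mul(I, Pow(7, Rational(1, 2))), Add(-14, Mul(I, Pow(7, Rational(1, 2))))), Rational(-6097, 127)) = Mul(Mul(I, Pow(7, Rational(1, 2)), Add(-14, Mul(I, Pow(7, Rational(1, 2))))), Rational(-6097, 127)) = Mul(Rational(-6097, 127), I, Pow(7, Rational(1, 2)), Add(-14, Mul(I, Pow(7, Rational(1, 2)))))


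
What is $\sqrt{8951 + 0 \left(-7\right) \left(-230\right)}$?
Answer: $\sqrt{8951} \approx 94.61$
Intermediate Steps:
$\sqrt{8951 + 0 \left(-7\right) \left(-230\right)} = \sqrt{8951 + 0 \left(-230\right)} = \sqrt{8951 + 0} = \sqrt{8951}$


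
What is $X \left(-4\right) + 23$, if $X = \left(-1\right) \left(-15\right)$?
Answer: $-37$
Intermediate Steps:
$X = 15$
$X \left(-4\right) + 23 = 15 \left(-4\right) + 23 = -60 + 23 = -37$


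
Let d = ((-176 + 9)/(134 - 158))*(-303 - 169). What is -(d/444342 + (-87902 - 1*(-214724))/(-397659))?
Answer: 57658385833/176696595378 ≈ 0.32631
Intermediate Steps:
d = -9853/3 (d = -167/(-24)*(-472) = -167*(-1/24)*(-472) = (167/24)*(-472) = -9853/3 ≈ -3284.3)
-(d/444342 + (-87902 - 1*(-214724))/(-397659)) = -(-9853/3/444342 + (-87902 - 1*(-214724))/(-397659)) = -(-9853/3*1/444342 + (-87902 + 214724)*(-1/397659)) = -(-9853/1333026 + 126822*(-1/397659)) = -(-9853/1333026 - 42274/132553) = -1*(-57658385833/176696595378) = 57658385833/176696595378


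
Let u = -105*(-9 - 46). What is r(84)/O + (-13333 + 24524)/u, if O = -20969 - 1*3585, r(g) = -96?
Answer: 137669107/70899675 ≈ 1.9417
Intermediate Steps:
O = -24554 (O = -20969 - 3585 = -24554)
u = 5775 (u = -105*(-55) = 5775)
r(84)/O + (-13333 + 24524)/u = -96/(-24554) + (-13333 + 24524)/5775 = -96*(-1/24554) + 11191*(1/5775) = 48/12277 + 11191/5775 = 137669107/70899675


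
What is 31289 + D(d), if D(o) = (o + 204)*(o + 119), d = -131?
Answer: 30413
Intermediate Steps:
D(o) = (119 + o)*(204 + o) (D(o) = (204 + o)*(119 + o) = (119 + o)*(204 + o))
31289 + D(d) = 31289 + (24276 + (-131)² + 323*(-131)) = 31289 + (24276 + 17161 - 42313) = 31289 - 876 = 30413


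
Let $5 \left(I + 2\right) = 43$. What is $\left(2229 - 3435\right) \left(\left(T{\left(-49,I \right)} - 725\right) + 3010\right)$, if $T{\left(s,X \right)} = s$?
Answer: $-2696616$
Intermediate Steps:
$I = \frac{33}{5}$ ($I = -2 + \frac{1}{5} \cdot 43 = -2 + \frac{43}{5} = \frac{33}{5} \approx 6.6$)
$\left(2229 - 3435\right) \left(\left(T{\left(-49,I \right)} - 725\right) + 3010\right) = \left(2229 - 3435\right) \left(\left(-49 - 725\right) + 3010\right) = - 1206 \left(\left(-49 - 725\right) + 3010\right) = - 1206 \left(-774 + 3010\right) = \left(-1206\right) 2236 = -2696616$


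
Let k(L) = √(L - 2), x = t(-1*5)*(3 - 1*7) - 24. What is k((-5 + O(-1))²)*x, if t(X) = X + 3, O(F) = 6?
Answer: -16*I ≈ -16.0*I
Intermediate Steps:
t(X) = 3 + X
x = -16 (x = (3 - 1*5)*(3 - 1*7) - 24 = (3 - 5)*(3 - 7) - 24 = -2*(-4) - 24 = 8 - 24 = -16)
k(L) = √(-2 + L)
k((-5 + O(-1))²)*x = √(-2 + (-5 + 6)²)*(-16) = √(-2 + 1²)*(-16) = √(-2 + 1)*(-16) = √(-1)*(-16) = I*(-16) = -16*I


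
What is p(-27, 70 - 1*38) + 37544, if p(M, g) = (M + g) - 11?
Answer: 37538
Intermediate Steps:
p(M, g) = -11 + M + g
p(-27, 70 - 1*38) + 37544 = (-11 - 27 + (70 - 1*38)) + 37544 = (-11 - 27 + (70 - 38)) + 37544 = (-11 - 27 + 32) + 37544 = -6 + 37544 = 37538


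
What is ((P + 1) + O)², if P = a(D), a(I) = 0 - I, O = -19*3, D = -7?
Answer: 2401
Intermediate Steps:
O = -57
a(I) = -I
P = 7 (P = -1*(-7) = 7)
((P + 1) + O)² = ((7 + 1) - 57)² = (8 - 57)² = (-49)² = 2401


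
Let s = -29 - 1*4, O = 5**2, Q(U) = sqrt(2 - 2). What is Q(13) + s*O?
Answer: -825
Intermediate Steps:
Q(U) = 0 (Q(U) = sqrt(0) = 0)
O = 25
s = -33 (s = -29 - 4 = -33)
Q(13) + s*O = 0 - 33*25 = 0 - 825 = -825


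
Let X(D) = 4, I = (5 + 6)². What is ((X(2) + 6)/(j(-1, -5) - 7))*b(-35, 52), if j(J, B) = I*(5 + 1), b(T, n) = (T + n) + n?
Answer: 690/719 ≈ 0.95967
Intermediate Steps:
I = 121 (I = 11² = 121)
b(T, n) = T + 2*n
j(J, B) = 726 (j(J, B) = 121*(5 + 1) = 121*6 = 726)
((X(2) + 6)/(j(-1, -5) - 7))*b(-35, 52) = ((4 + 6)/(726 - 7))*(-35 + 2*52) = (10/719)*(-35 + 104) = (10*(1/719))*69 = (10/719)*69 = 690/719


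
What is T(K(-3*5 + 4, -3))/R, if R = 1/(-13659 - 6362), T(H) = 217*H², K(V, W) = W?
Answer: -39101013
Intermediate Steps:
R = -1/20021 (R = 1/(-20021) = -1/20021 ≈ -4.9948e-5)
T(K(-3*5 + 4, -3))/R = (217*(-3)²)/(-1/20021) = (217*9)*(-20021) = 1953*(-20021) = -39101013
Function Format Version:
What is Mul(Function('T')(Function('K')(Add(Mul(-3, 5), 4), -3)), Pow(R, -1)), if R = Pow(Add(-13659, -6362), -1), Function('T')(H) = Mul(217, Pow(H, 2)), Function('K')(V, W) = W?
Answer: -39101013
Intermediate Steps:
R = Rational(-1, 20021) (R = Pow(-20021, -1) = Rational(-1, 20021) ≈ -4.9948e-5)
Mul(Function('T')(Function('K')(Add(Mul(-3, 5), 4), -3)), Pow(R, -1)) = Mul(Mul(217, Pow(-3, 2)), Pow(Rational(-1, 20021), -1)) = Mul(Mul(217, 9), -20021) = Mul(1953, -20021) = -39101013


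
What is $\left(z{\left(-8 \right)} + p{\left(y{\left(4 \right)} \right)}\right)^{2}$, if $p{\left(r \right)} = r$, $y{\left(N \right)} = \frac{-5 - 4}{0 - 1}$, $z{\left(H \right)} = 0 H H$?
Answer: $81$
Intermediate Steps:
$z{\left(H \right)} = 0$ ($z{\left(H \right)} = 0 H = 0$)
$y{\left(N \right)} = 9$ ($y{\left(N \right)} = - \frac{9}{-1} = \left(-9\right) \left(-1\right) = 9$)
$\left(z{\left(-8 \right)} + p{\left(y{\left(4 \right)} \right)}\right)^{2} = \left(0 + 9\right)^{2} = 9^{2} = 81$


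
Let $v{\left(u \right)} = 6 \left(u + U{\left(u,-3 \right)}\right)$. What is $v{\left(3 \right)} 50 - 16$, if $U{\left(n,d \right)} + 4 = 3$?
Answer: $584$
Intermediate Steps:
$U{\left(n,d \right)} = -1$ ($U{\left(n,d \right)} = -4 + 3 = -1$)
$v{\left(u \right)} = -6 + 6 u$ ($v{\left(u \right)} = 6 \left(u - 1\right) = 6 \left(-1 + u\right) = -6 + 6 u$)
$v{\left(3 \right)} 50 - 16 = \left(-6 + 6 \cdot 3\right) 50 - 16 = \left(-6 + 18\right) 50 - 16 = 12 \cdot 50 - 16 = 600 - 16 = 584$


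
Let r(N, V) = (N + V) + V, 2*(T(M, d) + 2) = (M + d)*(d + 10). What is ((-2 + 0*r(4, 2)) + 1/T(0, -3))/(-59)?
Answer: 52/1475 ≈ 0.035254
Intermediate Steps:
T(M, d) = -2 + (10 + d)*(M + d)/2 (T(M, d) = -2 + ((M + d)*(d + 10))/2 = -2 + ((M + d)*(10 + d))/2 = -2 + ((10 + d)*(M + d))/2 = -2 + (10 + d)*(M + d)/2)
r(N, V) = N + 2*V
((-2 + 0*r(4, 2)) + 1/T(0, -3))/(-59) = ((-2 + 0*(4 + 2*2)) + 1/(-2 + (1/2)*(-3)**2 + 5*0 + 5*(-3) + (1/2)*0*(-3)))/(-59) = -((-2 + 0*(4 + 4)) + 1/(-2 + (1/2)*9 + 0 - 15 + 0))/59 = -((-2 + 0*8) + 1/(-2 + 9/2 + 0 - 15 + 0))/59 = -((-2 + 0) + 1/(-25/2))/59 = -(-2 - 2/25)/59 = -1/59*(-52/25) = 52/1475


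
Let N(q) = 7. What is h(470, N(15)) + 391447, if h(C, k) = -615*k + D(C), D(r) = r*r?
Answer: 608042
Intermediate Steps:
D(r) = r²
h(C, k) = C² - 615*k (h(C, k) = -615*k + C² = C² - 615*k)
h(470, N(15)) + 391447 = (470² - 615*7) + 391447 = (220900 - 4305) + 391447 = 216595 + 391447 = 608042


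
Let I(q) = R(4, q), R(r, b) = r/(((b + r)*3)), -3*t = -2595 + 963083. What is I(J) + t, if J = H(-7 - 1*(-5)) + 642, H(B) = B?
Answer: -51546189/161 ≈ -3.2016e+5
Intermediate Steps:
J = 640 (J = (-7 - 1*(-5)) + 642 = (-7 + 5) + 642 = -2 + 642 = 640)
t = -960488/3 (t = -(-2595 + 963083)/3 = -⅓*960488 = -960488/3 ≈ -3.2016e+5)
R(r, b) = r/(3*b + 3*r)
I(q) = 4/(3*(4 + q)) (I(q) = (⅓)*4/(q + 4) = (⅓)*4/(4 + q) = 4/(3*(4 + q)))
I(J) + t = 4/(3*(4 + 640)) - 960488/3 = (4/3)/644 - 960488/3 = (4/3)*(1/644) - 960488/3 = 1/483 - 960488/3 = -51546189/161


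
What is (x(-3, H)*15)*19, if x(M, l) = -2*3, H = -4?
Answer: -1710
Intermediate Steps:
x(M, l) = -6
(x(-3, H)*15)*19 = -6*15*19 = -90*19 = -1710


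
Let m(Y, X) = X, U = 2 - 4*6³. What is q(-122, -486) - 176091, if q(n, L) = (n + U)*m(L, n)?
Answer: -56043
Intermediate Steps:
U = -862 (U = 2 - 4*216 = 2 - 864 = -862)
q(n, L) = n*(-862 + n) (q(n, L) = (n - 862)*n = (-862 + n)*n = n*(-862 + n))
q(-122, -486) - 176091 = -122*(-862 - 122) - 176091 = -122*(-984) - 176091 = 120048 - 176091 = -56043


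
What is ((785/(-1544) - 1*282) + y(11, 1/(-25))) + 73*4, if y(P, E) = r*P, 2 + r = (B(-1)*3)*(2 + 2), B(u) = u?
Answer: -223121/1544 ≈ -144.51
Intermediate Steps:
r = -14 (r = -2 + (-1*3)*(2 + 2) = -2 - 3*4 = -2 - 12 = -14)
y(P, E) = -14*P
((785/(-1544) - 1*282) + y(11, 1/(-25))) + 73*4 = ((785/(-1544) - 1*282) - 14*11) + 73*4 = ((785*(-1/1544) - 282) - 154) + 292 = ((-785/1544 - 282) - 154) + 292 = (-436193/1544 - 154) + 292 = -673969/1544 + 292 = -223121/1544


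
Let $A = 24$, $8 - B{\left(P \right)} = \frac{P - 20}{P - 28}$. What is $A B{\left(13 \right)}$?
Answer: $\frac{904}{5} \approx 180.8$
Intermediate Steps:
$B{\left(P \right)} = 8 - \frac{-20 + P}{-28 + P}$ ($B{\left(P \right)} = 8 - \frac{P - 20}{P - 28} = 8 - \frac{-20 + P}{-28 + P}$)
$A B{\left(13 \right)} = 24 \frac{-204 + 7 \cdot 13}{-28 + 13} = 24 \frac{-204 + 91}{-15} = 24 \left(\left(- \frac{1}{15}\right) \left(-113\right)\right) = 24 \cdot \frac{113}{15} = \frac{904}{5}$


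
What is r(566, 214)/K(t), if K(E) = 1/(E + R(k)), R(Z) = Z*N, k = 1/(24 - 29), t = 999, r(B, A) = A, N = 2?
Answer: 1068502/5 ≈ 2.1370e+5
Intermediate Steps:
k = -1/5 (k = 1/(-5) = -1/5 ≈ -0.20000)
R(Z) = 2*Z (R(Z) = Z*2 = 2*Z)
K(E) = 1/(-2/5 + E) (K(E) = 1/(E + 2*(-1/5)) = 1/(E - 2/5) = 1/(-2/5 + E))
r(566, 214)/K(t) = 214/((5/(-2 + 5*999))) = 214/((5/(-2 + 4995))) = 214/((5/4993)) = 214/((5*(1/4993))) = 214/(5/4993) = 214*(4993/5) = 1068502/5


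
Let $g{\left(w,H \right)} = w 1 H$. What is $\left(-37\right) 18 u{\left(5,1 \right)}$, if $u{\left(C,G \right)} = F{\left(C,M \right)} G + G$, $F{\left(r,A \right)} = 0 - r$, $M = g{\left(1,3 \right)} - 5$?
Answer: $2664$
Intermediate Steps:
$g{\left(w,H \right)} = H w$ ($g{\left(w,H \right)} = w H = H w$)
$M = -2$ ($M = 3 \cdot 1 - 5 = 3 - 5 = -2$)
$F{\left(r,A \right)} = - r$
$u{\left(C,G \right)} = G - C G$ ($u{\left(C,G \right)} = - C G + G = G - C G$)
$\left(-37\right) 18 u{\left(5,1 \right)} = \left(-37\right) 18 \cdot 1 \left(1 - 5\right) = - 666 \cdot 1 \left(1 - 5\right) = - 666 \cdot 1 \left(-4\right) = \left(-666\right) \left(-4\right) = 2664$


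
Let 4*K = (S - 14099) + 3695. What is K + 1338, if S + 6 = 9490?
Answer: 1108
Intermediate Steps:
S = 9484 (S = -6 + 9490 = 9484)
K = -230 (K = ((9484 - 14099) + 3695)/4 = (-4615 + 3695)/4 = (¼)*(-920) = -230)
K + 1338 = -230 + 1338 = 1108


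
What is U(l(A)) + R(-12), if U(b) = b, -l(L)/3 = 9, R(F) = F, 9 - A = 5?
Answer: -39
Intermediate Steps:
A = 4 (A = 9 - 1*5 = 9 - 5 = 4)
l(L) = -27 (l(L) = -3*9 = -27)
U(l(A)) + R(-12) = -27 - 12 = -39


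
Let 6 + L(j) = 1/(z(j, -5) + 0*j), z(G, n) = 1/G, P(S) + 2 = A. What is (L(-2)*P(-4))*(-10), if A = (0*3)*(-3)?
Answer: -160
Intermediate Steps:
A = 0 (A = 0*(-3) = 0)
P(S) = -2 (P(S) = -2 + 0 = -2)
L(j) = -6 + j (L(j) = -6 + 1/(1/j + 0*j) = -6 + 1/(1/j + 0) = -6 + 1/(1/j) = -6 + j)
(L(-2)*P(-4))*(-10) = ((-6 - 2)*(-2))*(-10) = -8*(-2)*(-10) = 16*(-10) = -160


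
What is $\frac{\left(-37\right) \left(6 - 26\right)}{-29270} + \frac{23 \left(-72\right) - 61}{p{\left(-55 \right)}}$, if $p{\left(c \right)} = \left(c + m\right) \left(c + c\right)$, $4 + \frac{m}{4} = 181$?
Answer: $- \frac{289761}{210246410} \approx -0.0013782$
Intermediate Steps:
$m = 708$ ($m = -16 + 4 \cdot 181 = -16 + 724 = 708$)
$p{\left(c \right)} = 2 c \left(708 + c\right)$ ($p{\left(c \right)} = \left(c + 708\right) \left(c + c\right) = \left(708 + c\right) 2 c = 2 c \left(708 + c\right)$)
$\frac{\left(-37\right) \left(6 - 26\right)}{-29270} + \frac{23 \left(-72\right) - 61}{p{\left(-55 \right)}} = \frac{\left(-37\right) \left(6 - 26\right)}{-29270} + \frac{23 \left(-72\right) - 61}{2 \left(-55\right) \left(708 - 55\right)} = \left(-37\right) \left(-20\right) \left(- \frac{1}{29270}\right) + \frac{-1656 - 61}{2 \left(-55\right) 653} = 740 \left(- \frac{1}{29270}\right) - \frac{1717}{-71830} = - \frac{74}{2927} - - \frac{1717}{71830} = - \frac{74}{2927} + \frac{1717}{71830} = - \frac{289761}{210246410}$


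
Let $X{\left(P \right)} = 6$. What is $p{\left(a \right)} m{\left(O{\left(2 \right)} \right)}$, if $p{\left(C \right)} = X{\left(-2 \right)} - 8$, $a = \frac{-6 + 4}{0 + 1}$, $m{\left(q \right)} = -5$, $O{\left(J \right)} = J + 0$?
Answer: $10$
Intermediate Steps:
$O{\left(J \right)} = J$
$a = -2$ ($a = - \frac{2}{1} = \left(-2\right) 1 = -2$)
$p{\left(C \right)} = -2$ ($p{\left(C \right)} = 6 - 8 = -2$)
$p{\left(a \right)} m{\left(O{\left(2 \right)} \right)} = \left(-2\right) \left(-5\right) = 10$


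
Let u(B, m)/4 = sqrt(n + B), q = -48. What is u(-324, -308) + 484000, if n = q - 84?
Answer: 484000 + 8*I*sqrt(114) ≈ 4.84e+5 + 85.417*I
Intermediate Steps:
n = -132 (n = -48 - 84 = -132)
u(B, m) = 4*sqrt(-132 + B)
u(-324, -308) + 484000 = 4*sqrt(-132 - 324) + 484000 = 4*sqrt(-456) + 484000 = 4*(2*I*sqrt(114)) + 484000 = 8*I*sqrt(114) + 484000 = 484000 + 8*I*sqrt(114)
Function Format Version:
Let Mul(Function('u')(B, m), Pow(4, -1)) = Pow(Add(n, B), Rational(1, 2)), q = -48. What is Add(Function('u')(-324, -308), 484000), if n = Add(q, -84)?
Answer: Add(484000, Mul(8, I, Pow(114, Rational(1, 2)))) ≈ Add(4.8400e+5, Mul(85.417, I))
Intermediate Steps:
n = -132 (n = Add(-48, -84) = -132)
Function('u')(B, m) = Mul(4, Pow(Add(-132, B), Rational(1, 2)))
Add(Function('u')(-324, -308), 484000) = Add(Mul(4, Pow(Add(-132, -324), Rational(1, 2))), 484000) = Add(Mul(4, Pow(-456, Rational(1, 2))), 484000) = Add(Mul(4, Mul(2, I, Pow(114, Rational(1, 2)))), 484000) = Add(Mul(8, I, Pow(114, Rational(1, 2))), 484000) = Add(484000, Mul(8, I, Pow(114, Rational(1, 2))))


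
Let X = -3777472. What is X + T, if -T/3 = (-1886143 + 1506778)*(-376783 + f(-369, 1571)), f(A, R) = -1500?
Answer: -430525768357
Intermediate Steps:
T = -430521990885 (T = -3*(-1886143 + 1506778)*(-376783 - 1500) = -(-1138095)*(-378283) = -3*143507330295 = -430521990885)
X + T = -3777472 - 430521990885 = -430525768357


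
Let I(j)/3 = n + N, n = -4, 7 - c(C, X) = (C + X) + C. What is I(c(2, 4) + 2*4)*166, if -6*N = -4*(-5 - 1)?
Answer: -3984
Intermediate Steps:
N = -4 (N = -(-2)*(-5 - 1)/3 = -(-2)*(-6)/3 = -⅙*24 = -4)
c(C, X) = 7 - X - 2*C (c(C, X) = 7 - ((C + X) + C) = 7 - (X + 2*C) = 7 + (-X - 2*C) = 7 - X - 2*C)
I(j) = -24 (I(j) = 3*(-4 - 4) = 3*(-8) = -24)
I(c(2, 4) + 2*4)*166 = -24*166 = -3984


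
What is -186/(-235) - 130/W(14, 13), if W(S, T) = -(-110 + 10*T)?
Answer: 3427/470 ≈ 7.2915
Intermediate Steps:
W(S, T) = 110 - 10*T (W(S, T) = -(-110 + 10*T) = -10*(-11 + T) = 110 - 10*T)
-186/(-235) - 130/W(14, 13) = -186/(-235) - 130/(110 - 10*13) = -186*(-1/235) - 130/(110 - 130) = 186/235 - 130/(-20) = 186/235 - 130*(-1/20) = 186/235 + 13/2 = 3427/470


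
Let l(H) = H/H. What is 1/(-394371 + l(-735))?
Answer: -1/394370 ≈ -2.5357e-6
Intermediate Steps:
l(H) = 1
1/(-394371 + l(-735)) = 1/(-394371 + 1) = 1/(-394370) = -1/394370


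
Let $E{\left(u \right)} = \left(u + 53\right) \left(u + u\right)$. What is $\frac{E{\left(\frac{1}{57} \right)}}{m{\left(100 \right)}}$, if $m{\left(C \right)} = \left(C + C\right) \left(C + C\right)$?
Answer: $\frac{1511}{32490000} \approx 4.6507 \cdot 10^{-5}$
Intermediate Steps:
$m{\left(C \right)} = 4 C^{2}$ ($m{\left(C \right)} = 2 C 2 C = 4 C^{2}$)
$E{\left(u \right)} = 2 u \left(53 + u\right)$ ($E{\left(u \right)} = \left(53 + u\right) 2 u = 2 u \left(53 + u\right)$)
$\frac{E{\left(\frac{1}{57} \right)}}{m{\left(100 \right)}} = \frac{2 \cdot \frac{1}{57} \left(53 + \frac{1}{57}\right)}{4 \cdot 100^{2}} = \frac{2 \cdot \frac{1}{57} \left(53 + \frac{1}{57}\right)}{4 \cdot 10000} = \frac{2 \cdot \frac{1}{57} \cdot \frac{3022}{57}}{40000} = \frac{6044}{3249} \cdot \frac{1}{40000} = \frac{1511}{32490000}$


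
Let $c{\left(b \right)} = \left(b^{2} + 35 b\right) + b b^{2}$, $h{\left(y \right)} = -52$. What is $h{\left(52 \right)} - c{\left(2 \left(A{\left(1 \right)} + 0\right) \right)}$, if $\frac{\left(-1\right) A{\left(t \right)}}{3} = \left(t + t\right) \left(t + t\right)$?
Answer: $14036$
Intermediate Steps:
$A{\left(t \right)} = - 12 t^{2}$ ($A{\left(t \right)} = - 3 \left(t + t\right) \left(t + t\right) = - 3 \cdot 2 t 2 t = - 3 \cdot 4 t^{2} = - 12 t^{2}$)
$c{\left(b \right)} = b^{2} + b^{3} + 35 b$ ($c{\left(b \right)} = \left(b^{2} + 35 b\right) + b^{3} = b^{2} + b^{3} + 35 b$)
$h{\left(52 \right)} - c{\left(2 \left(A{\left(1 \right)} + 0\right) \right)} = -52 - 2 \left(- 12 \cdot 1^{2} + 0\right) \left(35 + 2 \left(- 12 \cdot 1^{2} + 0\right) + \left(2 \left(- 12 \cdot 1^{2} + 0\right)\right)^{2}\right) = -52 - 2 \left(\left(-12\right) 1 + 0\right) \left(35 + 2 \left(\left(-12\right) 1 + 0\right) + \left(2 \left(\left(-12\right) 1 + 0\right)\right)^{2}\right) = -52 - 2 \left(-12 + 0\right) \left(35 + 2 \left(-12 + 0\right) + \left(2 \left(-12 + 0\right)\right)^{2}\right) = -52 - 2 \left(-12\right) \left(35 + 2 \left(-12\right) + \left(2 \left(-12\right)\right)^{2}\right) = -52 - - 24 \left(35 - 24 + \left(-24\right)^{2}\right) = -52 - - 24 \left(35 - 24 + 576\right) = -52 - \left(-24\right) 587 = -52 - -14088 = -52 + 14088 = 14036$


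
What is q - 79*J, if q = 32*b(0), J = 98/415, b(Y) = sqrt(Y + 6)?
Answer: -7742/415 + 32*sqrt(6) ≈ 59.728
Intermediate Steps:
b(Y) = sqrt(6 + Y)
J = 98/415 (J = 98*(1/415) = 98/415 ≈ 0.23614)
q = 32*sqrt(6) (q = 32*sqrt(6 + 0) = 32*sqrt(6) ≈ 78.384)
q - 79*J = 32*sqrt(6) - 79*98/415 = 32*sqrt(6) - 7742/415 = -7742/415 + 32*sqrt(6)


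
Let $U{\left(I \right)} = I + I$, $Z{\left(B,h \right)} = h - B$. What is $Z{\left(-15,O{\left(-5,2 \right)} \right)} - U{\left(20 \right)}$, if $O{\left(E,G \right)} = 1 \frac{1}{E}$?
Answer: $- \frac{126}{5} \approx -25.2$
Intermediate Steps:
$O{\left(E,G \right)} = \frac{1}{E}$
$U{\left(I \right)} = 2 I$
$Z{\left(-15,O{\left(-5,2 \right)} \right)} - U{\left(20 \right)} = \left(\frac{1}{-5} - -15\right) - 2 \cdot 20 = \left(- \frac{1}{5} + 15\right) - 40 = \frac{74}{5} - 40 = - \frac{126}{5}$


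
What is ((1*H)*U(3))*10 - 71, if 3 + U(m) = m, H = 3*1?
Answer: -71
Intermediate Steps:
H = 3
U(m) = -3 + m
((1*H)*U(3))*10 - 71 = ((1*3)*(-3 + 3))*10 - 71 = (3*0)*10 - 71 = 0*10 - 71 = 0 - 71 = -71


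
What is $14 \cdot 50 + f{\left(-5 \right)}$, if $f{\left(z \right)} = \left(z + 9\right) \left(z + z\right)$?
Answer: $660$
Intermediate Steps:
$f{\left(z \right)} = 2 z \left(9 + z\right)$ ($f{\left(z \right)} = \left(9 + z\right) 2 z = 2 z \left(9 + z\right)$)
$14 \cdot 50 + f{\left(-5 \right)} = 14 \cdot 50 + 2 \left(-5\right) \left(9 - 5\right) = 700 + 2 \left(-5\right) 4 = 700 - 40 = 660$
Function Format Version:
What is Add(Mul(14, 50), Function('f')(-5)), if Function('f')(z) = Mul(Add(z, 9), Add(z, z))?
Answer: 660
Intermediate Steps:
Function('f')(z) = Mul(2, z, Add(9, z)) (Function('f')(z) = Mul(Add(9, z), Mul(2, z)) = Mul(2, z, Add(9, z)))
Add(Mul(14, 50), Function('f')(-5)) = Add(Mul(14, 50), Mul(2, -5, Add(9, -5))) = Add(700, Mul(2, -5, 4)) = Add(700, -40) = 660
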